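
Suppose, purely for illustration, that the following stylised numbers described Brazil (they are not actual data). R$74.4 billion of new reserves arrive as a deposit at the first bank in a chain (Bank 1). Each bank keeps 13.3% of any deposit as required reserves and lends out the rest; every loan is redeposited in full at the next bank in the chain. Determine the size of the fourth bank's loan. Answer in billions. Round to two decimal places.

R$42.04 billion

Each bank lends a fraction (1 − rr) = 0.8670 of the deposit it receives, so Bank 4 receives 74.4·0.8670^3 and lends 74.4·0.8670^4 ≈ 42.0387 billion.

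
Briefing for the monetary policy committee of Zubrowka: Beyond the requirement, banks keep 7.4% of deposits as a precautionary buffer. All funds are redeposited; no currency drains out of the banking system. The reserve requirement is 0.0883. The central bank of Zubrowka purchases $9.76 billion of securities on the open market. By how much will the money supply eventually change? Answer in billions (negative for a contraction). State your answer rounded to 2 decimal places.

The money multiplier is m = 1 / (rr + e) = 1 / (0.0883 + 0.074) ≈ 6.1614.
The purchase adds 9.76 billion of base, so ΔM = m × ΔMB = 6.1614 × (+9.76) ≈ 60.1353 billion.

$60.14 billion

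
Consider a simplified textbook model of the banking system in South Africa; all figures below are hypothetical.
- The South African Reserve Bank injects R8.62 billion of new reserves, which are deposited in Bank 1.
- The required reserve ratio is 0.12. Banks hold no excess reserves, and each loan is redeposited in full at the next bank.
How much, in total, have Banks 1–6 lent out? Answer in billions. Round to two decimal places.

R33.86 billion

Bank i lends (1 − rr)^i of the original deposit: Bank 1 lends 8.62·0.8800 = 7.5856, Bank 2 lends 8.62·0.8800² ≈ 6.6753, and so on.
Summing a geometric series: total = 8.62·[0.8800·(1 − 0.8800^6) / (1 − 0.8800)] ≈ 33.8568 billion.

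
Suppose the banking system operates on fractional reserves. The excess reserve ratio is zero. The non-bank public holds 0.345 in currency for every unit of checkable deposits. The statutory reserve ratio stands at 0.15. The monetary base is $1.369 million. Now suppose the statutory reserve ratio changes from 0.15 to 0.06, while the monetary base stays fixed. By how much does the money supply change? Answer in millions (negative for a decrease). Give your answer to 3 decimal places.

$0.827 million

Initially m₁ = (1 + 0.345) / (0.15 + 0.345) ≈ 2.71717, so M₁ = 2.71717 × 1.369 ≈ 3.7198 million.
After the change m₂ = (1 + 0.345) / (0.06 + 0.345) ≈ 3.32099, so M₂ = 3.32099 × 1.369 ≈ 4.5464 million.
ΔM = M₂ − M₁ = 4.5464 − 3.7198 = 0.8266 million.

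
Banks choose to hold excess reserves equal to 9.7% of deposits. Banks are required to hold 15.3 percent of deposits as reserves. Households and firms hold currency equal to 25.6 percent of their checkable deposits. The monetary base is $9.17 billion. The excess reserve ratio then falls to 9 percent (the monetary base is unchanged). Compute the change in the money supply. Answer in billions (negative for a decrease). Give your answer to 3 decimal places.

Initially m₁ = (1 + 0.256) / (0.153 + 0.097 + 0.256) ≈ 2.48221, so M₁ = 2.48221 × 9.17 ≈ 22.7619 billion.
After the change m₂ = (1 + 0.256) / (0.153 + 0.09 + 0.256) ≈ 2.51703, so M₂ = 2.51703 × 9.17 ≈ 23.0812 billion.
ΔM = M₂ − M₁ = 23.0812 − 22.7619 = 0.3193 billion.

$0.319 billion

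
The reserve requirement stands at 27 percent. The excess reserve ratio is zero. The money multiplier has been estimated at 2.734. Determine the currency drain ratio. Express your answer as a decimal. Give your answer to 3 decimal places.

0.151

Using m = 2.734. From m = (1 + c)/(c + rr + e), rearranging gives 1 + c = m·(c + rr + e), so c·(1 − m) = m·(rr + e) − 1.
Hence c = [m·(rr + e) − 1]/(1 − m) = [2.734 × (0.27 + 0) − 1] / (1 − 2.734) ≈ 0.150992.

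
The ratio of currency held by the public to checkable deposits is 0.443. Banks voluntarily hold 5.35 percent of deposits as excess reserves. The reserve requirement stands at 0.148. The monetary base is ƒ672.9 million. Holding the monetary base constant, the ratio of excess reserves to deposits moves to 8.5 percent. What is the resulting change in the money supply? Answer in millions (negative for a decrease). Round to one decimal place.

-70.2 million

Initially m₁ = (1 + 0.443) / (0.148 + 0.0535 + 0.443) ≈ 2.23894, so M₁ = 2.23894 × 672.9 ≈ 1506.5827 million.
After the change m₂ = (1 + 0.443) / (0.148 + 0.085 + 0.443) ≈ 2.13462, so M₂ = 2.13462 × 672.9 ≈ 1436.3858 million.
ΔM = M₂ − M₁ = 1436.3858 − 1506.5827 = -70.1969 million.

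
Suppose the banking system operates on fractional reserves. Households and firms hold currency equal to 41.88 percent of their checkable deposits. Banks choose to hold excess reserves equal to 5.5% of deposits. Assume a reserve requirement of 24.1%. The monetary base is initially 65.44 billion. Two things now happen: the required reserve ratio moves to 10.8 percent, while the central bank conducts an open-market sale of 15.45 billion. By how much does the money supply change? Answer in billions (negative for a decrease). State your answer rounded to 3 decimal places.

Before: m₁ = (1 + 0.4188) / (0.241 + 0.055 + 0.4188) ≈ 1.984891, MB₁ = 65.44, so M₁ = 1.984891 × 65.44 ≈ 129.8913 billion.
After: m₂ = (1 + 0.4188) / (0.108 + 0.055 + 0.4188) ≈ 2.438639, MB₂ = 65.44 − 15.45 = 49.99, so M₂ = 2.438639 × 49.99 ≈ 121.9076 billion.
ΔM = M₂ − M₁ = 121.9076 − 129.8913 = -7.9837 billion.

-7.984 billion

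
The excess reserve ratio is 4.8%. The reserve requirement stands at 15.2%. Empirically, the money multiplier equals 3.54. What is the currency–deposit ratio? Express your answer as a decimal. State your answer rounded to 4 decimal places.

0.1150

Using m = 3.54. From m = (1 + c)/(c + rr + e), rearranging gives 1 + c = m·(c + rr + e), so c·(1 − m) = m·(rr + e) − 1.
Hence c = [m·(rr + e) − 1]/(1 − m) = [3.54 × (0.152 + 0.048) − 1] / (1 − 3.54) ≈ 0.114961.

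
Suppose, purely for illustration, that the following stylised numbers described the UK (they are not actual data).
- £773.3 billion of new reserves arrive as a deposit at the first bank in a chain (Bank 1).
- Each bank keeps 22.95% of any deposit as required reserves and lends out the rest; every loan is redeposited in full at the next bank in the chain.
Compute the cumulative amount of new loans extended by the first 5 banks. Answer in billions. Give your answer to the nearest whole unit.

Bank i lends (1 − rr)^i of the original deposit: Bank 1 lends 773.3·0.7705 ≈ 595.8276, Bank 2 lends 773.3·0.7705² ≈ 459.0852, and so on.
Summing a geometric series: total = 773.3·[0.7705·(1 − 0.7705^5) / (1 − 0.7705)] ≈ 1891.1793 billion.

£1891 billion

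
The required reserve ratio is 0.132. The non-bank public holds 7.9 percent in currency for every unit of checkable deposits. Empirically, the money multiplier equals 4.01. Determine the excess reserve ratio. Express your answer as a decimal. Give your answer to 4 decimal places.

0.0581

Using m = 4.01. Since m = (1 + c)/(c + rr + e), the denominator satisfies c + rr + e = (1 + c)/m = (1 + 0.079) / 4.01 ≈ 0.269077.
With c = 0.079 and rr = 0.132, the excess reserve ratio is 0.269077 − 0.079 − 0.132 = 0.058077.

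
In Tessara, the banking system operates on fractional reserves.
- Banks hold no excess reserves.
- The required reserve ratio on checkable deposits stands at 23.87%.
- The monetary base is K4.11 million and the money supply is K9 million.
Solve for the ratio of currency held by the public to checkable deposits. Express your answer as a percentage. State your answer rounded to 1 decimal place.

Using m = M/MB = 9/4.11 ≈ 2.189781. From m = (1 + c)/(c + rr + e), rearranging gives 1 + c = m·(c + rr + e), so c·(1 − m) = m·(rr + e) − 1.
Hence c = [m·(rr + e) − 1]/(1 − m) = [2.189781 × (0.2387 + 0) − 1] / (1 − 2.189781) ≈ 0.401166.

40.1%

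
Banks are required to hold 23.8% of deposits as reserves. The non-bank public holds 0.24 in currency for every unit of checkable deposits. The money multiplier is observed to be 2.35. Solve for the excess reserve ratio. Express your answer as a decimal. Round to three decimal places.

0.050

Using m = 2.35. Since m = (1 + c)/(c + rr + e), the denominator satisfies c + rr + e = (1 + c)/m = (1 + 0.24) / 2.35 ≈ 0.527660.
With c = 0.24 and rr = 0.238, the excess reserve ratio is 0.527660 − 0.24 − 0.238 = 0.04966.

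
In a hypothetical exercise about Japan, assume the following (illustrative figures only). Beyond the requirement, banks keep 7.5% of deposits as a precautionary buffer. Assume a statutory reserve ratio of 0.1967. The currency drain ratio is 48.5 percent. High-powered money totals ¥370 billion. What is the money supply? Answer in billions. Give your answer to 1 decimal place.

¥726.1 billion

The money multiplier is m = (1 + c) / (rr + e + c) = (1 + 0.485) / (0.1967 + 0.075 + 0.485) ≈ 1.96247.
So M = m × MB = 1.96247 × 370 = 726.1139 billion.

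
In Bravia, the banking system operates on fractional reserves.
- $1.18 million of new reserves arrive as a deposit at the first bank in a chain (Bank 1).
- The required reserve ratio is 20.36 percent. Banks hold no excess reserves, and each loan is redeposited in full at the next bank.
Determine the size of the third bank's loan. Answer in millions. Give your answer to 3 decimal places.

Each bank lends a fraction (1 − rr) = 0.7964 of the deposit it receives, so Bank 3 receives 1.18·0.7964^2 and lends 1.18·0.7964^3 ≈ 0.5960 million.

$0.596 million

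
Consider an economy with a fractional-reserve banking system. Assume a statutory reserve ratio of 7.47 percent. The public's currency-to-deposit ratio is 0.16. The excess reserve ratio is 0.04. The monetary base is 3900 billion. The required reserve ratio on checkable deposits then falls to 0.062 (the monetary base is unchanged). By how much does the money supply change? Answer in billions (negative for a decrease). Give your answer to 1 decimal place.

798.3 billion

Initially m₁ = (1 + 0.16) / (0.0747 + 0.04 + 0.16) ≈ 4.222788, so M₁ = 4.222788 × 3900 = 16468.8732 billion.
After the change m₂ = (1 + 0.16) / (0.062 + 0.04 + 0.16) ≈ 4.427481, so M₂ = 4.427481 × 3900 = 17267.1759 billion.
ΔM = M₂ − M₁ = 17267.1759 − 16468.8732 = 798.3027 billion.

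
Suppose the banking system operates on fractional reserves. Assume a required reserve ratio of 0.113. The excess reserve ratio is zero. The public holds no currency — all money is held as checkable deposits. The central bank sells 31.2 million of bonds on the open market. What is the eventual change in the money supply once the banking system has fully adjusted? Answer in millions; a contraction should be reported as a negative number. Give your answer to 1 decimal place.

-276.1 million

The simple money multiplier is m = 1/rr = 1/0.113 ≈ 8.8496.
An open-market sale reduces the monetary base by 31.2 million, so ΔM = m × ΔMB = 8.8496 × (−31.2) ≈ -276.1075 million.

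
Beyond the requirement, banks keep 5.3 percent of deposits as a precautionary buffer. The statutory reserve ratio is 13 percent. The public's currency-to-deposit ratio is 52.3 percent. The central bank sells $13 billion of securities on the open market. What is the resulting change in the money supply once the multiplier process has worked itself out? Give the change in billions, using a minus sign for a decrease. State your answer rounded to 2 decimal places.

-28.04 billion

The money multiplier is m = (1 + c) / (rr + e + c) = (1 + 0.523) / (0.13 + 0.053 + 0.523) ≈ 2.15722.
The sale removes 13 billion of base, so ΔM = m × ΔMB = 2.15722 × (−13) ≈ -28.0439 billion.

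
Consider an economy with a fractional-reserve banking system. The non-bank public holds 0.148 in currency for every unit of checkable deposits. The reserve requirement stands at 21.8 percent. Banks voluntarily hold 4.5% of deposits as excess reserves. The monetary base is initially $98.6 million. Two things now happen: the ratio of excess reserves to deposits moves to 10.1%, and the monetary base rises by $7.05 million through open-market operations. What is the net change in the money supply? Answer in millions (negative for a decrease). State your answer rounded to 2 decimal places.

Before: m₁ = (1 + 0.148) / (0.218 + 0.045 + 0.148) ≈ 2.793187, MB₁ = 98.6, so M₁ = 2.793187 × 98.6 ≈ 275.4082 million.
After: m₂ = (1 + 0.148) / (0.218 + 0.101 + 0.148) ≈ 2.458244, MB₂ = 98.6 + 7.05 = 105.65, so M₂ = 2.458244 × 105.65 ≈ 259.7135 million.
ΔM = M₂ − M₁ = 259.7135 − 275.4082 = -15.6947 million.

-15.69 million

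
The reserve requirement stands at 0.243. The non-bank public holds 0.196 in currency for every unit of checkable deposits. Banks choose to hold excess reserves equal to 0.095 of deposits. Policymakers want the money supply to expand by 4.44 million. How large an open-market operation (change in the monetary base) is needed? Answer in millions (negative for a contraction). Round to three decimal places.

The money multiplier is m = (1 + c) / (rr + e + c) = (1 + 0.196) / (0.243 + 0.095 + 0.196) ≈ 2.23970.
ΔMB = ΔM / m = (+4.44) / 2.23970 ≈ 1.9824 million.

1.982 million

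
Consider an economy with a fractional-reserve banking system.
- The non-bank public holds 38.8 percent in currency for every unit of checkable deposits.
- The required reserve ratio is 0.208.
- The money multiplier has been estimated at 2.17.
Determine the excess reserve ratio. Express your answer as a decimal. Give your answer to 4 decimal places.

0.0436

Using m = 2.17. Since m = (1 + c)/(c + rr + e), the denominator satisfies c + rr + e = (1 + c)/m = (1 + 0.388) / 2.17 ≈ 0.639631.
With c = 0.388 and rr = 0.208, the excess reserve ratio is 0.639631 − 0.388 − 0.208 = 0.043631.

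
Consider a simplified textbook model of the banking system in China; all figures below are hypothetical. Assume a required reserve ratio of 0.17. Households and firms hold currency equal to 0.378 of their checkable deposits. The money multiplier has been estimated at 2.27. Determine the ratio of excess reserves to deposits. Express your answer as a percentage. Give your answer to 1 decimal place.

Using m = 2.27. Since m = (1 + c)/(c + rr + e), the denominator satisfies c + rr + e = (1 + c)/m = (1 + 0.378) / 2.27 ≈ 0.607048.
With c = 0.378 and rr = 0.17, the ratio of excess reserves to deposits is 0.607048 − 0.378 − 0.17 = 0.059048.

5.9%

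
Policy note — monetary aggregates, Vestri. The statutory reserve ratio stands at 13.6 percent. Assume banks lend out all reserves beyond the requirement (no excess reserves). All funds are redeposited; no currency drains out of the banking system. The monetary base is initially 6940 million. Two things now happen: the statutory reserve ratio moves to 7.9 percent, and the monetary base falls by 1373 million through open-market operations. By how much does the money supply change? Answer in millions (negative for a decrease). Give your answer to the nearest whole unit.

Before: m₁ = 1 / (0.136) ≈ 7.35294, MB₁ = 6940, so M₁ = 7.35294 × 6940 = 51029.4036 million.
After: m₂ = 1 / (0.079) ≈ 12.65823, MB₂ = 6940 − 1373 = 5567, so M₂ = 12.65823 × 5567 ≈ 70468.3664 million.
ΔM = M₂ − M₁ = 70468.3664 − 51029.4036 = 19438.9628 million.

19439 million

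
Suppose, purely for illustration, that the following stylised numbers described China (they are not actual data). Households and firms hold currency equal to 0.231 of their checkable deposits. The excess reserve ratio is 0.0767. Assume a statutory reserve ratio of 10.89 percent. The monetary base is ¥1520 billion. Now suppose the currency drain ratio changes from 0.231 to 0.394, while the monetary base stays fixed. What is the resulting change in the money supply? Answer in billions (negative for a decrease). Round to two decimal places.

Initially m₁ = (1 + 0.231) / (0.1089 + 0.0767 + 0.231) ≈ 2.9548728, so M₁ = 2.9548728 × 1520 ≈ 4491.4067 billion.
After the change m₂ = (1 + 0.394) / (0.1089 + 0.0767 + 0.394) ≈ 2.4051070, so M₂ = 2.4051070 × 1520 ≈ 3655.7626 billion.
ΔM = M₂ − M₁ = 3655.7626 − 4491.4067 = -835.6441 billion.

-835.64 billion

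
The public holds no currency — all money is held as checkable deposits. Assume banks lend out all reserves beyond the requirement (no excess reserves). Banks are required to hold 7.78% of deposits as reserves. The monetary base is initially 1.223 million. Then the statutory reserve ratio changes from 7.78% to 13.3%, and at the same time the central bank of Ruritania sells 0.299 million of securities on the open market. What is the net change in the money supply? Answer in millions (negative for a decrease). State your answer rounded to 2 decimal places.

-8.77 million

Before: m₁ = 1 / (0.0778) ≈ 12.8535, MB₁ = 1.223, so M₁ = 12.8535 × 1.223 ≈ 15.7198 million.
After: m₂ = 1 / (0.133) ≈ 7.5188, MB₂ = 1.223 − 0.299 = 0.924, so M₂ = 7.5188 × 0.924 ≈ 6.9474 million.
ΔM = M₂ − M₁ = 6.9474 − 15.7198 = -8.7724 million.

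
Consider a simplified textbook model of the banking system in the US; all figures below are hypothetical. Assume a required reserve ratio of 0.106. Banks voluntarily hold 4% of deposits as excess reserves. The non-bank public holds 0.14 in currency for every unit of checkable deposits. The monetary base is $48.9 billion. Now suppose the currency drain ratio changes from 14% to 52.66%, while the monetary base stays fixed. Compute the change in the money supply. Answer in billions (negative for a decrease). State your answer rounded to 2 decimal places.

-83.93 billion

Initially m₁ = (1 + 0.14) / (0.106 + 0.04 + 0.14) ≈ 3.98601, so M₁ = 3.98601 × 48.9 ≈ 194.9159 billion.
After the change m₂ = (1 + 0.5266) / (0.106 + 0.04 + 0.5266) ≈ 2.26970, so M₂ = 2.26970 × 48.9 ≈ 110.9883 billion.
ΔM = M₂ − M₁ = 110.9883 − 194.9159 = -83.9276 billion.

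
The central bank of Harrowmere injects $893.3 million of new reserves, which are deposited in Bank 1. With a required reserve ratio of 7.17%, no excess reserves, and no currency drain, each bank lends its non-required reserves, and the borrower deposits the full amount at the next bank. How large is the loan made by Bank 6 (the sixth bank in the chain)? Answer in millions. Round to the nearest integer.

$572 million

Each bank lends a fraction (1 − rr) = 0.9283 of the deposit it receives, so Bank 6 receives 893.3·0.9283^5 and lends 893.3·0.9283^6 ≈ 571.6464 million.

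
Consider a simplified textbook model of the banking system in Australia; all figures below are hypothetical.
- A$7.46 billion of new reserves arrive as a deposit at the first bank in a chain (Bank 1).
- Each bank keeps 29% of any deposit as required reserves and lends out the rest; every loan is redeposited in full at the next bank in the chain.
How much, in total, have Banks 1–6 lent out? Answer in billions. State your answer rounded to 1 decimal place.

Bank i lends (1 − rr)^i of the original deposit: Bank 1 lends 7.46·0.7100 = 5.2966, Bank 2 lends 7.46·0.7100² ≈ 3.7606, and so on.
Summing a geometric series: total = 7.46·[0.7100·(1 − 0.7100^6) / (1 − 0.7100)] ≈ 15.9245 billion.

A$15.9 billion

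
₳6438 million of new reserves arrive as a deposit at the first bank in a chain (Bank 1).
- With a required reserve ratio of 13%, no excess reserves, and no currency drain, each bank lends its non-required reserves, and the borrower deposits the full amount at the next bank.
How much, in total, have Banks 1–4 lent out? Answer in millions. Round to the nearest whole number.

Bank i lends (1 − rr)^i of the original deposit: Bank 1 lends 6438·0.8700 = 5601.0600, Bank 2 lends 6438·0.8700² = 4872.9222, and so on.
Summing a geometric series: total = 6438·[0.8700·(1 − 0.8700^4) / (1 − 0.8700)] ≈ 18401.7393 million.

₳18402 million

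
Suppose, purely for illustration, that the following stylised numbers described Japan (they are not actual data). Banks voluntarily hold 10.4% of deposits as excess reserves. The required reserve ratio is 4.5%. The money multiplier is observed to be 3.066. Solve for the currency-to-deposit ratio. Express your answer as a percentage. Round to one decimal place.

Using m = 3.066. From m = (1 + c)/(c + rr + e), rearranging gives 1 + c = m·(c + rr + e), so c·(1 − m) = m·(rr + e) − 1.
Hence c = [m·(rr + e) − 1]/(1 − m) = [3.066 × (0.045 + 0.104) − 1] / (1 − 3.066) ≈ 0.262907.

26.3%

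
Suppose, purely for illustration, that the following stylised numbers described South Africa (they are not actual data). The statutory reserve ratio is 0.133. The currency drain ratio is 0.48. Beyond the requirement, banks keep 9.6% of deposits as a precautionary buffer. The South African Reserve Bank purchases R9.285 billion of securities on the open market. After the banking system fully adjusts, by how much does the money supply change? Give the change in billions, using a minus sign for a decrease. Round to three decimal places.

The money multiplier is m = (1 + c) / (rr + e + c) = (1 + 0.48) / (0.133 + 0.096 + 0.48) ≈ 2.08745.
The purchase adds 9.285 billion of base, so ΔM = m × ΔMB = 2.08745 × (+9.285) ≈ 19.382 billion.

R19.382 billion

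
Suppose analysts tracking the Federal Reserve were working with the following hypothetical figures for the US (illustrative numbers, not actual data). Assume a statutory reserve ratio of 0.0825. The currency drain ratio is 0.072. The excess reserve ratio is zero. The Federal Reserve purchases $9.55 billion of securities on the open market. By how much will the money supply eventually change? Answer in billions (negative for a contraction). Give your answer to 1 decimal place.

$66.3 billion

The money multiplier is m = (1 + c) / (rr + c) = (1 + 0.072) / (0.0825 + 0.072) ≈ 6.9385.
The purchase adds 9.55 billion of base, so ΔM = m × ΔMB = 6.9385 × (+9.55) ≈ 66.2627 billion.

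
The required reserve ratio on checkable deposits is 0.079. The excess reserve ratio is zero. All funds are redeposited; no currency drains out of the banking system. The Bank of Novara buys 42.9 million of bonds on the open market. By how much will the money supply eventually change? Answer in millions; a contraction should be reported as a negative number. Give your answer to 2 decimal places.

The simple money multiplier is m = 1/rr = 1/0.079 ≈ 12.65823.
An open-market purchase increases the monetary base by 42.9 million, so ΔM = m × ΔMB = 12.65823 × 42.9 ≈ 543.0381 million.

543.04 million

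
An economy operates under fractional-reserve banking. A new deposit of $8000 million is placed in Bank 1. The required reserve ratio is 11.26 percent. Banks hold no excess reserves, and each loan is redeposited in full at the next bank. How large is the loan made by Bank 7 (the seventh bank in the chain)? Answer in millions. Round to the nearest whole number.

Each bank lends a fraction (1 − rr) = 0.8874 of the deposit it receives, so Bank 7 receives 8000·0.8874^6 and lends 8000·0.8874^7 ≈ 3466.7774 million.

$3467 million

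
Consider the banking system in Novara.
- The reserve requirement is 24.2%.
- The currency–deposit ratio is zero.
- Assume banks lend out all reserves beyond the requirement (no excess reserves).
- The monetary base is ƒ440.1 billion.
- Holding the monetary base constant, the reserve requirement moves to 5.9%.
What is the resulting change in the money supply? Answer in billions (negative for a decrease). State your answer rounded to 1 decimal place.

ƒ5640.7 billion

Initially m₁ = 1 / (0.242) ≈ 4.13223, so M₁ = 4.13223 × 440.1 ≈ 1818.5944 billion.
After the change m₂ = 1 / (0.059) ≈ 16.94915, so M₂ = 16.94915 × 440.1 ≈ 7459.3209 billion.
ΔM = M₂ − M₁ = 7459.3209 − 1818.5944 = 5640.7265 billion.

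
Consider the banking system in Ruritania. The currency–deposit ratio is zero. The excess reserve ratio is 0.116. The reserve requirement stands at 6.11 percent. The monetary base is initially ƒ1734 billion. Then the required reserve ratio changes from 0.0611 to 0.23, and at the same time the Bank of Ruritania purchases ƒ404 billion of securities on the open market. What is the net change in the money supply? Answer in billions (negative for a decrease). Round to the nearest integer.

-3612 billion

Before: m₁ = 1 / (0.0611 + 0.116) ≈ 5.64653, MB₁ = 1734, so M₁ = 5.64653 × 1734 ≈ 9791.083 billion.
After: m₂ = 1 / (0.23 + 0.116) ≈ 2.89017, MB₂ = 1734 + 404 = 2138, so M₂ = 2.89017 × 2138 ≈ 6179.1835 billion.
ΔM = M₂ − M₁ = 6179.1835 − 9791.083 = -3611.8995 billion.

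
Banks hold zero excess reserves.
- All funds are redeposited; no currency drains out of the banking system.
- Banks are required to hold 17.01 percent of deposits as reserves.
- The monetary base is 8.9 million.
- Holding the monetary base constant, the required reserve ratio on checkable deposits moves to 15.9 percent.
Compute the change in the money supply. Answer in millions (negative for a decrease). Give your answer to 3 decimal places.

Initially m₁ = 1 / (0.1701) ≈ 5.87889, so M₁ = 5.87889 × 8.9 ≈ 52.3221 million.
After the change m₂ = 1 / (0.159) ≈ 6.28931, so M₂ = 6.28931 × 8.9 ≈ 55.9749 million.
ΔM = M₂ − M₁ = 55.9749 − 52.3221 = 3.6528 million.

3.653 million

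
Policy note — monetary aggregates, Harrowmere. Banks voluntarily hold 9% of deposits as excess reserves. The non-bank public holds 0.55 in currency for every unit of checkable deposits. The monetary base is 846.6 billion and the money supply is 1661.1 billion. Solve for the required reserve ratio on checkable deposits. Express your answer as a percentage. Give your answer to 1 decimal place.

Using m = M/MB = 1661.1/846.6 ≈ 1.962084. Since m = (1 + c)/(c + rr + e), the denominator satisfies c + rr + e = (1 + c)/m = (1 + 0.55) / 1.962084 ≈ 0.789976.
With c = 0.55 and e = 0.09, the required reserve ratio on checkable deposits is 0.789976 − 0.55 − 0.09 = 0.149976.

15.0%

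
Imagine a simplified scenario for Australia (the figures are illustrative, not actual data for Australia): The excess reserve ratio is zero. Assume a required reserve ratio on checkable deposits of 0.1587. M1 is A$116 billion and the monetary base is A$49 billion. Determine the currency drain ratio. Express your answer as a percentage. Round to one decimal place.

Using m = M/MB = 116/49 ≈ 2.367347. From m = (1 + c)/(c + rr + e), rearranging gives 1 + c = m·(c + rr + e), so c·(1 − m) = m·(rr + e) − 1.
Hence c = [m·(rr + e) − 1]/(1 − m) = [2.367347 × (0.1587 + 0) − 1] / (1 − 2.367347) ≈ 0.456579.

45.7%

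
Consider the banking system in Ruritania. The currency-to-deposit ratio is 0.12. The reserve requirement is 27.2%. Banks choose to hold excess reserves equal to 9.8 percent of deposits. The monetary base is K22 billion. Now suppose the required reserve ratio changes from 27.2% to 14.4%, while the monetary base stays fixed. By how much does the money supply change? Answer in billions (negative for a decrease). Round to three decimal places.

Initially m₁ = (1 + 0.12) / (0.272 + 0.098 + 0.12) ≈ 2.285714, so M₁ = 2.285714 × 22 ≈ 50.2857 billion.
After the change m₂ = (1 + 0.12) / (0.144 + 0.098 + 0.12) ≈ 3.093923, so M₂ = 3.093923 × 22 ≈ 68.0663 billion.
ΔM = M₂ − M₁ = 68.0663 − 50.2857 = 17.7806 billion.

K17.781 billion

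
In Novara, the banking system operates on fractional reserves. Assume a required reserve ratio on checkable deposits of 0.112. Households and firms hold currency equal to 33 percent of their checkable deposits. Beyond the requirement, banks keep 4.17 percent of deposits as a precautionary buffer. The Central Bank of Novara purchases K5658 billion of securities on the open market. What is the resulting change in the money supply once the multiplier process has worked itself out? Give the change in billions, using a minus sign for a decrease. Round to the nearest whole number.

The money multiplier is m = (1 + c) / (rr + e + c) = (1 + 0.33) / (0.112 + 0.0417 + 0.33) ≈ 2.74964.
The purchase adds 5658 billion of base, so ΔM = m × ΔMB = 2.74964 × (+5658) ≈ 15557.4631 billion.

K15557 billion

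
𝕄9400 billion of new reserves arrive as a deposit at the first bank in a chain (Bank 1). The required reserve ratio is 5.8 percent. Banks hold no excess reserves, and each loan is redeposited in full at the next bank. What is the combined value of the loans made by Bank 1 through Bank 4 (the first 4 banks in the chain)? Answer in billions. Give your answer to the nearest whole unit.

Bank i lends (1 − rr)^i of the original deposit: Bank 1 lends 9400·0.9420 = 8854.8000, Bank 2 lends 9400·0.9420² = 8341.2216, and so on.
Summing a geometric series: total = 9400·[0.9420·(1 − 0.9420^4) / (1 − 0.9420)] ≈ 32455.1521 billion.

𝕄32455 billion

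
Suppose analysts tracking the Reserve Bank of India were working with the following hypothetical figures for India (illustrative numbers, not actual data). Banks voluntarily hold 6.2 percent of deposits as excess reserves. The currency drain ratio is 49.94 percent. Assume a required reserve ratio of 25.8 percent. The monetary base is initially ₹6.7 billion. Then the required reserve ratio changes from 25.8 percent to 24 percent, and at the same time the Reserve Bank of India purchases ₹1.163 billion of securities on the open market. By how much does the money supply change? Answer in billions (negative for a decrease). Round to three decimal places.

₹2.451 billion

Before: m₁ = (1 + 0.4994) / (0.258 + 0.062 + 0.4994) ≈ 1.82988, MB₁ = 6.7, so M₁ = 1.82988 × 6.7 ≈ 12.2602 billion.
After: m₂ = (1 + 0.4994) / (0.24 + 0.062 + 0.4994) ≈ 1.87098, MB₂ = 6.7 + 1.163 = 7.863, so M₂ = 1.87098 × 7.863 ≈ 14.7115 billion.
ΔM = M₂ − M₁ = 14.7115 − 12.2602 = 2.4513 billion.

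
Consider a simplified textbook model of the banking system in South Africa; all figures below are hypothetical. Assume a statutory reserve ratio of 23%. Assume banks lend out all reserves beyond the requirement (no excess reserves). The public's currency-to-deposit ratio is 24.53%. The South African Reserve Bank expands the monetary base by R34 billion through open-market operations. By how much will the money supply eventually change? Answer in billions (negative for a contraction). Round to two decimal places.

R89.08 billion

The money multiplier is m = (1 + c) / (rr + c) = (1 + 0.2453) / (0.23 + 0.2453) ≈ 2.62003.
The purchase adds 34 billion of base, so ΔM = m × ΔMB = 2.62003 × (+34) ≈ 89.081 billion.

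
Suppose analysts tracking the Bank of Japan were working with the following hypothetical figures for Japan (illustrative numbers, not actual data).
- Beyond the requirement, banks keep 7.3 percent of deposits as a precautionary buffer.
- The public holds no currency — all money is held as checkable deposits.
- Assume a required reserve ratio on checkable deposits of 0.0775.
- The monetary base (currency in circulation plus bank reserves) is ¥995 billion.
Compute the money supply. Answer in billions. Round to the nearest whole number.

¥6611 billion

The money multiplier is m = 1 / (rr + e) = 1 / (0.0775 + 0.073) ≈ 6.6445.
So M = m × MB = 6.6445 × 995 = 6611.2775 billion.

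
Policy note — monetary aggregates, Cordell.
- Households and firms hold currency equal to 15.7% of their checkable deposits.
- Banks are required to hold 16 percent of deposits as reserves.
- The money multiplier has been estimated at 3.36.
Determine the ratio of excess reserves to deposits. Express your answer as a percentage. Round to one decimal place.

Using m = 3.36. Since m = (1 + c)/(c + rr + e), the denominator satisfies c + rr + e = (1 + c)/m = (1 + 0.157) / 3.36 ≈ 0.344345.
With c = 0.157 and rr = 0.16, the ratio of excess reserves to deposits is 0.344345 − 0.157 − 0.16 = 0.027345.

2.7%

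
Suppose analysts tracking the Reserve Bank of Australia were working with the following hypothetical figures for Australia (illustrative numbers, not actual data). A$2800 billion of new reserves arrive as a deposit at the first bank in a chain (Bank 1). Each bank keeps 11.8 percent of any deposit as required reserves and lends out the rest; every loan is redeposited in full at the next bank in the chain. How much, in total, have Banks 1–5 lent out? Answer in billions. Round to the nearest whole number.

A$9758 billion

Bank i lends (1 − rr)^i of the original deposit: Bank 1 lends 2800·0.8820 = 2469.6000, Bank 2 lends 2800·0.8820² = 2178.1872, and so on.
Summing a geometric series: total = 2800·[0.8820·(1 − 0.8820^5) / (1 − 0.8820)] ≈ 9757.9297 billion.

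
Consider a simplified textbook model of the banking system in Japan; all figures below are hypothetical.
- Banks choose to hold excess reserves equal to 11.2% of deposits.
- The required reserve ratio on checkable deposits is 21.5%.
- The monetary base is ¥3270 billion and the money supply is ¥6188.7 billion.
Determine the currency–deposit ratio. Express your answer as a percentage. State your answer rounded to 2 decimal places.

Using m = M/MB = 6188.7/3270 ≈ 1.892569. From m = (1 + c)/(c + rr + e), rearranging gives 1 + c = m·(c + rr + e), so c·(1 − m) = m·(rr + e) − 1.
Hence c = [m·(rr + e) − 1]/(1 − m) = [1.892569 × (0.215 + 0.112) − 1] / (1 − 1.892569) ≈ 0.427003.

42.70%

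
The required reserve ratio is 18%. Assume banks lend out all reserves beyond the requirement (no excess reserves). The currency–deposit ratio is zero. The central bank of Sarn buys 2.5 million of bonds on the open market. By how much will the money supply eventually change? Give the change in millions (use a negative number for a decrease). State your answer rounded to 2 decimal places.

13.89 million

The simple money multiplier is m = 1/rr = 1/0.18 ≈ 5.5556.
An open-market purchase increases the monetary base by 2.5 million, so ΔM = m × ΔMB = 5.5556 × 2.5 = 13.889 million.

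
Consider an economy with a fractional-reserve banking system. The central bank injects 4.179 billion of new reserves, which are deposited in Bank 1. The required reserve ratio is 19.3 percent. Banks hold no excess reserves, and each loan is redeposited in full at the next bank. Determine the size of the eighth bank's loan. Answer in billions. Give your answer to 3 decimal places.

0.752 billion

Each bank lends a fraction (1 − rr) = 0.8070 of the deposit it receives, so Bank 8 receives 4.179·0.8070^7 and lends 4.179·0.8070^8 ≈ 0.7517 billion.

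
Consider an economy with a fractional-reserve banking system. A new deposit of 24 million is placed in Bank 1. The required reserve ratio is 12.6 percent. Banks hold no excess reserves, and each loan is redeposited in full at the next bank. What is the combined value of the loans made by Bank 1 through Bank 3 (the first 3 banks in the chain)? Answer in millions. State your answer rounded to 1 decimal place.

55.3 million

Bank i lends (1 − rr)^i of the original deposit: Bank 1 lends 24·0.8740 = 20.9760, Bank 2 lends 24·0.8740² ≈ 18.3330, and so on.
Summing a geometric series: total = 24·[0.8740·(1 − 0.8740^3) / (1 − 0.8740)] ≈ 55.3321 million.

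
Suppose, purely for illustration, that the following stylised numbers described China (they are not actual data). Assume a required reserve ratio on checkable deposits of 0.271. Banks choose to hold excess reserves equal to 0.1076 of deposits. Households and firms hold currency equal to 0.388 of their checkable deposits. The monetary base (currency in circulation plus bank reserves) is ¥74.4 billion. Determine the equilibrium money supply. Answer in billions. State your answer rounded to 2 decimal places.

The money multiplier is m = (1 + c) / (rr + e + c) = (1 + 0.388) / (0.271 + 0.1076 + 0.388) ≈ 1.81059.
So M = m × MB = 1.81059 × 74.4 ≈ 134.7079 billion.

¥134.71 billion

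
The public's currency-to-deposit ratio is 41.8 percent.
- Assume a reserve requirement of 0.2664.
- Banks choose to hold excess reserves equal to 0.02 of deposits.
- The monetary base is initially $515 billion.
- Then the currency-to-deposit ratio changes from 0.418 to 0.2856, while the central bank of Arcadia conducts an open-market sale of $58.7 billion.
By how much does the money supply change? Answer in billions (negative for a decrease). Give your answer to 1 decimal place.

-11.2 billion

Before: m₁ = (1 + 0.418) / (0.2664 + 0.02 + 0.418) ≈ 2.01306, MB₁ = 515, so M₁ = 2.01306 × 515 = 1036.7259 billion.
After: m₂ = (1 + 0.2856) / (0.2664 + 0.02 + 0.2856) ≈ 2.24755, MB₂ = 515 − 58.7 = 456.3, so M₂ = 2.24755 × 456.3 ≈ 1025.5571 billion.
ΔM = M₂ − M₁ = 1025.5571 − 1036.7259 = -11.1688 billion.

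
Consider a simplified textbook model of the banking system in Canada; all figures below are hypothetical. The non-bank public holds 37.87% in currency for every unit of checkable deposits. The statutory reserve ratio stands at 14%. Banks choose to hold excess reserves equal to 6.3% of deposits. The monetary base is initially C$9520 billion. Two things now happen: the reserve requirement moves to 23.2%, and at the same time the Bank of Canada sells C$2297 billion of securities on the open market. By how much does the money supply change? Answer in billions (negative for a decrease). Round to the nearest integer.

-7782 billion

Before: m₁ = (1 + 0.3787) / (0.14 + 0.063 + 0.3787) ≈ 2.37012, MB₁ = 9520, so M₁ = 2.37012 × 9520 = 22563.5424 billion.
After: m₂ = (1 + 0.3787) / (0.232 + 0.063 + 0.3787) ≈ 2.04646, MB₂ = 9520 − 2297 = 7223, so M₂ = 2.04646 × 7223 ≈ 14781.5806 billion.
ΔM = M₂ − M₁ = 14781.5806 − 22563.5424 = -7781.9618 billion.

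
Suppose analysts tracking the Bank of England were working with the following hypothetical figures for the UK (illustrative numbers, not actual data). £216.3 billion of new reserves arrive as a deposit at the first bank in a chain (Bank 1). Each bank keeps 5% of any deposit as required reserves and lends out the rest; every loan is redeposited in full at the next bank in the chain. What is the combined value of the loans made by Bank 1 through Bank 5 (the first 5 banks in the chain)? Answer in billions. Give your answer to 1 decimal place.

£929.7 billion

Bank i lends (1 − rr)^i of the original deposit: Bank 1 lends 216.3·0.9500 = 205.4850, Bank 2 lends 216.3·0.9500² ≈ 195.2107, and so on.
Summing a geometric series: total = 216.3·[0.9500·(1 − 0.9500^5) / (1 − 0.9500)] ≈ 929.6925 billion.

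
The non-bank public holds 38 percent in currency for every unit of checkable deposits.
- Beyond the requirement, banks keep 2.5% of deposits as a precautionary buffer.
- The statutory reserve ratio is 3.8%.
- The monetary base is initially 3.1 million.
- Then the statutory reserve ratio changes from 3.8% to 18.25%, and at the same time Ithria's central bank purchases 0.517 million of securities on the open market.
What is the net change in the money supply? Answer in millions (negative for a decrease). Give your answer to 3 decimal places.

-1.161 million

Before: m₁ = (1 + 0.38) / (0.038 + 0.025 + 0.38) ≈ 3.11512, MB₁ = 3.1, so M₁ = 3.11512 × 3.1 ≈ 9.6569 million.
After: m₂ = (1 + 0.38) / (0.1825 + 0.025 + 0.38) ≈ 2.34894, MB₂ = 3.1 + 0.517 = 3.617, so M₂ = 2.34894 × 3.617 ≈ 8.4961 million.
ΔM = M₂ − M₁ = 8.4961 − 9.6569 = -1.1608 million.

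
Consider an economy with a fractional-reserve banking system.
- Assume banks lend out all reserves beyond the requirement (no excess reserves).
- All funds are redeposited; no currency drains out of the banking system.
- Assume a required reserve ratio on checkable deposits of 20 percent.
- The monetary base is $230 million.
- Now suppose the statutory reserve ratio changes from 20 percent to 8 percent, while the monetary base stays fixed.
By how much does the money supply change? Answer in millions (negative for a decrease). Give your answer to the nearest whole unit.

Initially m₁ = 1 / (0.2) = 5, so M₁ = 5 × 230 = 1150 million.
After the change m₂ = 1 / (0.08) = 12.5, so M₂ = 12.5 × 230 = 2875 million.
ΔM = M₂ − M₁ = 2875 − 1150 = 1725 million.

$1725 million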